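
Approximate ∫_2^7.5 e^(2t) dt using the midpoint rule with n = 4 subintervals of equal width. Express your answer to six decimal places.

Δt = (7.5 − 2)/4 = 1.375.
Midpoints: 2.6875, 4.0625, 5.4375, 6.8125.
f(2.6875) ≈ 215.939872, f(4.0625) ≈ 3377.867932, f(5.4375) ≈ 52838.744609, f(6.8125) ≈ 826537.031135.
Sum = Δt · [f(2.6875) + f(4.0625) + f(5.4375) + f(6.8125)].
Sum ≈ 1214083.177377.

1214083.177377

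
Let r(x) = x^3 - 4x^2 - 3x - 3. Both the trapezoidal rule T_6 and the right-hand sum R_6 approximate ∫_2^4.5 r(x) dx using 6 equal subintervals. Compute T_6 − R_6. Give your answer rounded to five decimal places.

T_6 ≈ -43.7767650.
R_6 ≈ -41.5632234.
T_6 − R_6 ≈ -2.21354.

-2.21354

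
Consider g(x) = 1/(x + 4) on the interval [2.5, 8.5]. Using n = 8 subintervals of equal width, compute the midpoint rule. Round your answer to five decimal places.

0.65352

Δx = (8.5 − 2.5)/8 = 0.75.
Midpoints: 2.875, 3.625, 4.375, 5.125, 5.875, 6.625, 7.375, 8.125.
g(2.875) = 8/55, g(3.625) = 8/61, g(4.375) = 8/67, g(5.125) = 8/73, g(5.875) = 8/79, g(6.625) = 8/85, g(7.375) = 8/91, g(8.125) = 8/97.
Sum = Δx · [g(2.875) + g(3.625) + g(4.375) + ...].
Sum ≈ 0.65352.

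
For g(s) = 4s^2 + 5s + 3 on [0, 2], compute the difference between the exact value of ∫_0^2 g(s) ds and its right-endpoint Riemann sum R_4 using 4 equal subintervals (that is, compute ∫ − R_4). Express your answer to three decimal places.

Exact integral: ∫_0^2 g(s) ds ≈ 26.66667.
R_4 = 33.5.
Error ≈ 26.66667 − 33.5 ≈ -6.833.

-6.833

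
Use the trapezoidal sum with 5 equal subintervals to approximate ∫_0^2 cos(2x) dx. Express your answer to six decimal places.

-0.358001

Δx = (2 − 0)/5 = 0.4.
f(0) ≈ 1.000000, f(0.4) ≈ 0.696707, f(0.8) ≈ -0.029200, f(1.2) ≈ -0.737394, f(1.6) ≈ -0.998295, f(2) ≈ -0.653644.
T_5 = (Δx/2)·[f(x_0) + 2f(x_1) + ... + 2f(x_{4}) + f(x_5)].
Sum ≈ -0.358001.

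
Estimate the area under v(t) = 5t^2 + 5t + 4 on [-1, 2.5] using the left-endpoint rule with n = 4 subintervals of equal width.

37.92578125

Δt = (2.5 − (-1))/4 = 0.875.
Left endpoints: -1, -0.125, 0.75, 1.625.
v(-1) = 4, v(-0.125) = 3.453125, v(0.75) = 10.5625, v(1.625) = 25.328125.
Sum = Δt · [v(-1) + v(-0.125) + v(0.75) + v(1.625)].
Sum = 37.92578125.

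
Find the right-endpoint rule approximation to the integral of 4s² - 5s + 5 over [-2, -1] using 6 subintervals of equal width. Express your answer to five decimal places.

Δs = (-1 − (-2))/6 = 1/6.
Right endpoints: -11/6, -5/3, -1.5, -4/3, -7/6, -1.
f(-11/6) = 497/18, f(-5/3) = 220/9, f(-1.5) = 21.5, f(-4/3) = 169/9, f(-7/6) = 293/18, f(-1) = 14.
Sum = Δs · [f(-11/6) + f(-5/3) + f(-1.5) + ...].
Sum ≈ 20.43519.

20.43519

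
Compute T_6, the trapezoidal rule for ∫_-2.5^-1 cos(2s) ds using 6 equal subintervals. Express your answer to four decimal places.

-0.9146

Δs = (-1 − (-2.5))/6 = 0.25.
f(-2.5) ≈ 0.2837, f(-2.25) ≈ -0.2108, f(-2) ≈ -0.6536, f(-1.75) ≈ -0.9365, f(-1.5) ≈ -0.9900, f(-1.25) ≈ -0.8011, f(-1) ≈ -0.4161.
T_6 = (Δs/2)·[f(s_0) + 2f(s_1) + ... + 2f(s_{5}) + f(s_6)].
Sum ≈ -0.9146.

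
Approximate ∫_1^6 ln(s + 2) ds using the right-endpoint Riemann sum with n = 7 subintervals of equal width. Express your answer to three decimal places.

Δs = (6 − 1)/7 = 5/7.
Right endpoints: 12/7, 17/7, 22/7, 27/7, 32/7, 37/7, 6.
f(12/7) ≈ 1.312, f(17/7) ≈ 1.488, f(22/7) ≈ 1.638, f(27/7) ≈ 1.768, f(32/7) ≈ 1.883, f(37/7) ≈ 1.986, f(6) ≈ 2.079.
Sum = Δs · [f(12/7) + f(17/7) + f(22/7) + ...].
Sum ≈ 8.681.

8.681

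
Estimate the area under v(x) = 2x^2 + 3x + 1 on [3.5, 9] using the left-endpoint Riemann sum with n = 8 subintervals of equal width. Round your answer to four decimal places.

Δx = (9 − 3.5)/8 = 0.6875.
Left endpoints: 3.5, 4.1875, 4.875, 5.5625, 6.25, 6.9375, 7.625, 8.3125.
v(3.5) = 36, v(4.1875) = 48.6328125, v(4.875) = 63.15625, v(5.5625) = 79.5703125, v(6.25) = 97.875, v(6.9375) = 118.0703125, v(7.625) = 140.15625, v(8.3125) = 164.1328125.
Sum = Δx · [v(3.5) + v(4.1875) + v(4.875) + ...].
Sum ≈ 513.9707.

513.9707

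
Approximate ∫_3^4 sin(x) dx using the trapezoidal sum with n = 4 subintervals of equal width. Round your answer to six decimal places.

-0.334595

Δx = (4 − 3)/4 = 0.25.
f(3) ≈ 0.141120, f(3.25) ≈ -0.108195, f(3.5) ≈ -0.350783, f(3.75) ≈ -0.571561, f(4) ≈ -0.756802.
T_4 = (Δx/2)·[f(x_0) + 2f(x_1) + 2f(x_2) + 2f(x_3) + f(x_4)].
Sum ≈ -0.334595.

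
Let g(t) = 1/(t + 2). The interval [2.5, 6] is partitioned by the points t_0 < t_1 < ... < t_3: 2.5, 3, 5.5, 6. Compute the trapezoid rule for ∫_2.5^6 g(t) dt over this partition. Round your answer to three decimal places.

0.587

Subinterval widths: 0.5, 2.5, 0.5.
g(2.5) = 2/9, g(3) = 0.2, g(5.5) = 2/15, g(6) = 0.125.
On each subinterval the trapezoid contributes (Δt_i/2)·[g(t_{i-1}) + g(t_i)].
Sum ≈ 0.587.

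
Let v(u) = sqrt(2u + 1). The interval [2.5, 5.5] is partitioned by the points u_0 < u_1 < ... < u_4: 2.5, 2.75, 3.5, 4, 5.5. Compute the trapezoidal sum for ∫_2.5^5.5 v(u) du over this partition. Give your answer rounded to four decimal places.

8.9468

Subinterval widths: 0.25, 0.75, 0.5, 1.5.
v(2.5) ≈ 2.4495, v(2.75) ≈ 2.5495, v(3.5) ≈ 2.8284, v(4) ≈ 3.0000, v(5.5) ≈ 3.4641.
On each subinterval the trapezoid contributes (Δu_i/2)·[v(u_{i-1}) + v(u_i)].
Sum ≈ 8.9468.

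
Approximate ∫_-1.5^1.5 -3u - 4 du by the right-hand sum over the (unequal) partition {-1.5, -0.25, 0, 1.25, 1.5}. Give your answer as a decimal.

Subinterval widths: 1.25, 0.25, 1.25, 0.25.
Right endpoints: -0.25, 0, 1.25, 1.5.
f(-0.25) = -3.25, f(0) = -4, f(1.25) = -7.75, f(1.5) = -8.5.
Sum = Σ Δu_i · f(u_i).
Sum = -16.875.

-16.875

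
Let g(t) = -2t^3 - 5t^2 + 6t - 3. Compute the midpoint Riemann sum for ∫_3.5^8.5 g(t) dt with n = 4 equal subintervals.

-3295.390625

Δt = (8.5 − 3.5)/4 = 1.25.
Midpoints: 4.125, 5.375, 6.625, 7.875.
g(4.125) = -203.70703125, g(5.375) = -425.77734375, g(6.625) = -764.25390625, g(7.875) = -1242.57421875.
Sum = Δt · [g(4.125) + g(5.375) + g(6.625) + g(7.875)].
Sum = -3295.390625.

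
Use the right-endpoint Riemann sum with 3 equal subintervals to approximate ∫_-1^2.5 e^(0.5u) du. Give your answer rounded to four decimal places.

Δu = (2.5 − (-1))/3 = 7/6.
Right endpoints: 1/6, 4/3, 2.5.
f(1/6) ≈ 1.0869, f(4/3) ≈ 1.9477, f(2.5) ≈ 3.4903.
Sum = Δu · [f(1/6) + f(4/3) + f(2.5)].
Sum ≈ 7.6125.

7.6125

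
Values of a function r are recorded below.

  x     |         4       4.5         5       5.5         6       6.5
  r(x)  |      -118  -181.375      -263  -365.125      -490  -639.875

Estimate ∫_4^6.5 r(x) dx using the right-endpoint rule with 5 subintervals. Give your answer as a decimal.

Δx = 0.5.
Sum = 0.5·[(-181.375) + (-263) + (-365.125) + (-490) + (-639.875)] = -969.6875.

-969.6875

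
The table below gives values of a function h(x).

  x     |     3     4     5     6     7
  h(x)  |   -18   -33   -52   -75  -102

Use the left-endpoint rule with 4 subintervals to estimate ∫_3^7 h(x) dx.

-178

Δx = 1.
Sum = 1·[(-18) + (-33) + (-52) + (-75)] = -178.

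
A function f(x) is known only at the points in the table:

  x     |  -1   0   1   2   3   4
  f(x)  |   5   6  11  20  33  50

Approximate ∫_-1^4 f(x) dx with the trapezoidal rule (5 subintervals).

97.5

Δx = 1.
T_5 = (1/2)·[5 + 2·6 + 2·11 + 2·20 + 2·33 + 50] = 97.5.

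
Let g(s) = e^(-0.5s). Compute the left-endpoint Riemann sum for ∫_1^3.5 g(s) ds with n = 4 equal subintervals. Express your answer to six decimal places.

1.007782

Δs = (3.5 − 1)/4 = 0.625.
Left endpoints: 1, 1.625, 2.25, 2.875.
g(1) ≈ 0.606531, g(1.625) ≈ 0.443747, g(2.25) ≈ 0.324652, g(2.875) ≈ 0.237521.
Sum = Δs · [g(1) + g(1.625) + g(2.25) + g(2.875)].
Sum ≈ 1.007782.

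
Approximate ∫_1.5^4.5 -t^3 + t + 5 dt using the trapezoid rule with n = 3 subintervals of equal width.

Δt = (4.5 − 1.5)/3 = 1.
f(1.5) = 3.125, f(2.5) = -8.125, f(3.5) = -34.375, f(4.5) = -81.625.
T_3 = (Δt/2)·[f(t_0) + 2f(t_1) + 2f(t_2) + f(t_3)].
Sum = -81.75.

-81.75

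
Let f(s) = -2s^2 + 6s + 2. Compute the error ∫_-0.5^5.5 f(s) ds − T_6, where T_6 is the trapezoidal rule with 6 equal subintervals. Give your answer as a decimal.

2

Exact integral: ∫_-0.5^5.5 f(s) ds = -9.
T_6 = -11.
Error = -9 − (-11) = 2.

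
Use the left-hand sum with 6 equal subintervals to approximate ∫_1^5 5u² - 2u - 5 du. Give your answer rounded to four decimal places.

Δu = (5 − 1)/6 = 2/3.
Left endpoints: 1, 5/3, 7/3, 3, 11/3, 13/3.
f(1) = -2, f(5/3) = 50/9, f(7/3) = 158/9, f(3) = 34, f(11/3) = 494/9, f(13/3) = 722/9.
Sum = Δu · [f(1) + f(5/3) + f(7/3) + ...].
Sum ≈ 126.8148.

126.8148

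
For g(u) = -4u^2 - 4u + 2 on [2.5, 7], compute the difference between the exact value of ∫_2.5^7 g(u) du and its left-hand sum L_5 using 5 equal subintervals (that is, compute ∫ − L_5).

Exact integral: ∫_2.5^7 g(u) du = -513.
L_5 = -430.38.
Error = -513 − (-430.38) = -82.62.

-82.62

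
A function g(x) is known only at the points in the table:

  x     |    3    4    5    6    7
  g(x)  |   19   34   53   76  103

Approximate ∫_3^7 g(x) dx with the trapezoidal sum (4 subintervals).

Δx = 1.
T_4 = (1/2)·[19 + 2·34 + 2·53 + 2·76 + 103] = 224.

224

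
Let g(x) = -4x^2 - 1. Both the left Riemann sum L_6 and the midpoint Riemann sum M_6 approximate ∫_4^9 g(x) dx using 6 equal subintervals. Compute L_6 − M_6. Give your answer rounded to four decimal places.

L_6 ≈ -785.648148.
M_6 ≈ -890.509259.
L_6 − M_6 ≈ 104.8611.

104.8611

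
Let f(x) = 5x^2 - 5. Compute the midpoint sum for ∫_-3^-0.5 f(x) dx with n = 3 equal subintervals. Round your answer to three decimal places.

Δx = (-0.5 − (-3))/3 = 5/6.
Midpoints: -31/12, -1.75, -11/12.
f(-31/12) = 4085/144, f(-1.75) = 10.3125, f(-11/12) = -115/144.
Sum = Δx · [f(-31/12) + f(-1.75) + f(-11/12)].
Sum ≈ 31.568.

31.568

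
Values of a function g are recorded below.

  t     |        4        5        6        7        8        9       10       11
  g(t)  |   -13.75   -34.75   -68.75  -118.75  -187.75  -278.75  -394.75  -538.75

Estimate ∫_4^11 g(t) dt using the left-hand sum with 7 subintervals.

Δt = 1.
Sum = 1·[(-13.75) + (-34.75) + (-68.75) + (-118.75) + (-187.75) + (-278.75) + (-394.75)] = -1097.25.

-1097.25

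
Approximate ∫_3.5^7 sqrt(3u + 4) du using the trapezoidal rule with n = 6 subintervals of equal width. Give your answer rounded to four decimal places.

15.5053

Δu = (7 − 3.5)/6 = 7/12.
f(3.5) ≈ 3.8079, f(49/12) ≈ 4.0311, f(14/3) ≈ 4.2426, f(5.25) ≈ 4.4441, f(35/6) ≈ 4.6368, f(77/12) ≈ 4.8218, f(7) ≈ 5.0000.
T_6 = (Δu/2)·[f(u_0) + 2f(u_1) + ... + 2f(u_{5}) + f(u_6)].
Sum ≈ 15.5053.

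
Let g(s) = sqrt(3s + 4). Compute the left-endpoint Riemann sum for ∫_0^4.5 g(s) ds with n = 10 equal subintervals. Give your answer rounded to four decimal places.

13.9928

Δs = (4.5 − 0)/10 = 0.45.
Left endpoints: 0, 0.45, 0.9, 1.35, 1.8, 2.25, 2.7, 3.15, 3.6, 4.05.
g(0) ≈ 2.0000, g(0.45) ≈ 2.3130, g(0.9) ≈ 2.5884, g(1.35) ≈ 2.8373, g(1.8) ≈ 3.0659, g(2.25) ≈ 3.2787, g(2.7) ≈ 3.4785, g(3.15) ≈ 3.6674, g(3.6) ≈ 3.8471, g(4.05) ≈ 4.0187.
Sum = Δs · [g(0) + g(0.45) + g(0.9) + ...].
Sum ≈ 13.9928.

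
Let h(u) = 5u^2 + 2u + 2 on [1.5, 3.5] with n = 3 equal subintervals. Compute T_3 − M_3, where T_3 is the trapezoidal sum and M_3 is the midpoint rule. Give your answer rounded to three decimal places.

1.111

T_3 ≈ 80.57407.
M_3 ≈ 79.46296.
T_3 − M_3 ≈ 1.111.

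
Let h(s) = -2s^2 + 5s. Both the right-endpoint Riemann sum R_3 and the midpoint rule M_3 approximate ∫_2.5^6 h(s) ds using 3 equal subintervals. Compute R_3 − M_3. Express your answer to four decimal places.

-26.8819

R_3 ≈ -85.296296.
M_3 ≈ -58.414352.
R_3 − M_3 ≈ -26.8819.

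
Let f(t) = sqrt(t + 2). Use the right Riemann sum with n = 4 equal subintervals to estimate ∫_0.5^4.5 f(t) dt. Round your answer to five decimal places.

8.88687

Δt = (4.5 − 0.5)/4 = 1.
Right endpoints: 1.5, 2.5, 3.5, 4.5.
f(1.5) ≈ 1.87083, f(2.5) ≈ 2.12132, f(3.5) ≈ 2.34521, f(4.5) ≈ 2.54951.
Sum = Δt · [f(1.5) + f(2.5) + f(3.5) + f(4.5)].
Sum ≈ 8.88687.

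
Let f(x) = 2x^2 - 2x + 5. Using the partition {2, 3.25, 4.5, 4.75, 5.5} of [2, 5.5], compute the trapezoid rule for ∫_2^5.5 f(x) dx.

Subinterval widths: 1.25, 1.25, 0.25, 0.75.
f(2) = 9, f(3.25) = 19.625, f(4.5) = 36.5, f(4.75) = 40.625, f(5.5) = 54.5.
On each subinterval the trapezoid contributes (Δx_i/2)·[f(x_{i-1}) + f(x_i)].
Sum = 98.28125.

98.28125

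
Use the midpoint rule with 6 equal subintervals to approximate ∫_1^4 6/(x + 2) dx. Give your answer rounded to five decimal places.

Δx = (4 − 1)/6 = 0.5.
Midpoints: 1.25, 1.75, 2.25, 2.75, 3.25, 3.75.
f(1.25) = 24/13, f(1.75) = 1.6, f(2.25) = 24/17, f(2.75) = 24/19, f(3.25) = 8/7, f(3.75) = 24/23.
Sum = Δx · [f(1.25) + f(1.75) + f(2.25) + ...].
Sum ≈ 4.15371.

4.15371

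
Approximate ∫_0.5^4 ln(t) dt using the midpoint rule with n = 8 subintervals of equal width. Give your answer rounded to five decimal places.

Δt = (4 − 0.5)/8 = 0.4375.
Midpoints: 0.71875, 1.15625, 1.59375, 2.03125, 2.46875, 2.90625, 3.34375, 3.78125.
f(0.71875) ≈ -0.33024, f(1.15625) ≈ 0.14518, f(1.59375) ≈ 0.46609, f(2.03125) ≈ 0.70865, f(2.46875) ≈ 0.90371, f(2.90625) ≈ 1.06686, f(3.34375) ≈ 1.20709, f(3.78125) ≈ 1.33005.
Sum = Δt · [f(0.71875) + f(1.15625) + f(1.59375) + ...].
Sum ≈ 2.40511.

2.40511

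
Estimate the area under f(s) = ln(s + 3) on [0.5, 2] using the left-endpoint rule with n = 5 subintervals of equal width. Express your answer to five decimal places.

Δs = (2 − 0.5)/5 = 0.3.
Left endpoints: 0.5, 0.8, 1.1, 1.4, 1.7.
f(0.5) ≈ 1.25276, f(0.8) ≈ 1.33500, f(1.1) ≈ 1.41099, f(1.4) ≈ 1.48160, f(1.7) ≈ 1.54756.
Sum = Δs · [f(0.5) + f(0.8) + f(1.1) + f(1.4) + f(1.7)].
Sum ≈ 2.10838.

2.10838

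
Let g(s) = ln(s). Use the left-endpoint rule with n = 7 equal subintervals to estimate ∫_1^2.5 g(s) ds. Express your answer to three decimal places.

Δs = (2.5 − 1)/7 = 3/14.
Left endpoints: 1, 17/14, 10/7, 23/14, 13/7, 29/14, 16/7.
g(1) ≈ 0.000, g(17/14) ≈ 0.194, g(10/7) ≈ 0.357, g(23/14) ≈ 0.496, g(13/7) ≈ 0.619, g(29/14) ≈ 0.728, g(16/7) ≈ 0.827.
Sum = Δs · [g(1) + g(17/14) + g(10/7) + ...].
Sum ≈ 0.690.

0.690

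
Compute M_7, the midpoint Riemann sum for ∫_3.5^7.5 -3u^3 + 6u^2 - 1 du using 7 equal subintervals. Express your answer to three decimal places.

Δu = (7.5 − 3.5)/7 = 4/7.
Midpoints: 53/14, 61/14, 69/14, 5.5, 85/14, 93/14, 101/14.
f(53/14) = -213419/2744, f(61/14) = -371123/2744, f(69/14) = -588347/2744, f(5.5) = -318.625, f(85/14) = -1238219/2744, f(93/14) = -1689299/2744, f(101/14) = -2236763/2744.
Sum = Δu · [f(53/14) + f(61/14) + f(69/14) + ...].
Sum ≈ -1501.765.

-1501.765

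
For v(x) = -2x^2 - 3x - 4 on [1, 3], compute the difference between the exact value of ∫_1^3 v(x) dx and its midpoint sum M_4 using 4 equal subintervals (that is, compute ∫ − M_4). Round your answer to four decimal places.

Exact integral: ∫_1^3 v(x) dx ≈ -37.333333.
M_4 = -37.25.
Error ≈ -37.333333 − (-37.25) ≈ -0.0833.

-0.0833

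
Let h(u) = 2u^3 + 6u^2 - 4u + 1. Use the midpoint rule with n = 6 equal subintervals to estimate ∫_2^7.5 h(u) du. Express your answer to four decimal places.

Δu = (7.5 − 2)/6 = 11/12.
Midpoints: 59/24, 3.375, 103/24, 125/24, 6.125, 169/24.
h(59/24) = 394955/6912, h(3.375) = 132.73046875, h(103/24) = 1744831/6912, h(125/24) = 2941037/6912, h(6.125) = 661.16015625, h(169/24) = 6695425/6912.
Sum = Δu · [h(59/24) + h(3.375) + h(103/24) + ...].
Sum ≈ 2289.4944.

2289.4944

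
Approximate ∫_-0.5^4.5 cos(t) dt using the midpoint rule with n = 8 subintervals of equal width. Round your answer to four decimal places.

Δt = (4.5 − (-0.5))/8 = 0.625.
Midpoints: -0.1875, 0.4375, 1.0625, 1.6875, 2.3125, 2.9375, 3.5625, 4.1875.
f(-0.1875) ≈ 0.9825, f(0.4375) ≈ 0.9058, f(1.0625) ≈ 0.4867, f(1.6875) ≈ -0.1164, f(2.3125) ≈ -0.6755, f(2.9375) ≈ -0.9792, f(3.5625) ≈ -0.9127, f(4.1875) ≈ -0.5011.
Sum = Δt · [f(-0.1875) + f(0.4375) + f(1.0625) + ...].
Sum ≈ -0.5063.

-0.5063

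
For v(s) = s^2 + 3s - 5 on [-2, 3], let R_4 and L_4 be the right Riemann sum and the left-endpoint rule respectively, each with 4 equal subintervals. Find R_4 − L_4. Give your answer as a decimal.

25

R_4 = 7.96875.
L_4 = -17.03125.
R_4 − L_4 = 25.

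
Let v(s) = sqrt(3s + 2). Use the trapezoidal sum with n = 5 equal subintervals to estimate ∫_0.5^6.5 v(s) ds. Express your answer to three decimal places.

20.642

Δs = (6.5 − 0.5)/5 = 1.2.
v(0.5) ≈ 1.871, v(1.7) ≈ 2.665, v(2.9) ≈ 3.271, v(4.1) ≈ 3.782, v(5.3) ≈ 4.231, v(6.5) ≈ 4.637.
T_5 = (Δs/2)·[v(s_0) + 2v(s_1) + ... + 2v(s_{4}) + v(s_5)].
Sum ≈ 20.642.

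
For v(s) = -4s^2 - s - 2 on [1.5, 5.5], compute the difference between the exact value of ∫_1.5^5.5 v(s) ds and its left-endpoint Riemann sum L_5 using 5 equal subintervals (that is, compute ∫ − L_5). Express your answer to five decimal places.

-44.69333

Exact integral: ∫_1.5^5.5 v(s) ds ≈ -239.3333333.
L_5 = -194.64.
Error ≈ -239.3333333 − (-194.64) ≈ -44.69333.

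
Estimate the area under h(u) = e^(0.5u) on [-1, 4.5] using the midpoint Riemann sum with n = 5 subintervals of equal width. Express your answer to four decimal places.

17.5405

Δu = (4.5 − (-1))/5 = 1.1.
Midpoints: -0.45, 0.65, 1.75, 2.85, 3.95.
h(-0.45) ≈ 0.7985, h(0.65) ≈ 1.3840, h(1.75) ≈ 2.3989, h(2.85) ≈ 4.1579, h(3.95) ≈ 7.2066.
Sum = Δu · [h(-0.45) + h(0.65) + h(1.75) + h(2.85) + h(3.95)].
Sum ≈ 17.5405.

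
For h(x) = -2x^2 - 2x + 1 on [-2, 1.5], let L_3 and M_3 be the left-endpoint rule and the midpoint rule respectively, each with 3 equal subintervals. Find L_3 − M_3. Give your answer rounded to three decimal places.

-0.340

L_3 ≈ -1.87963.
M_3 ≈ -1.53935.
L_3 − M_3 ≈ -0.340.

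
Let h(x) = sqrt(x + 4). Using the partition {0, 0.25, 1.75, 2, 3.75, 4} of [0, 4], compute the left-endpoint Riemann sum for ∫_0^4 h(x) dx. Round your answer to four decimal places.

9.1744

Subinterval widths: 0.25, 1.5, 0.25, 1.75, 0.25.
Left endpoints: 0, 0.25, 1.75, 2, 3.75.
h(0) ≈ 2.0000, h(0.25) ≈ 2.0616, h(1.75) ≈ 2.3979, h(2) ≈ 2.4495, h(3.75) ≈ 2.7839.
Sum = Σ Δx_i · h(x_i).
Sum ≈ 9.1744.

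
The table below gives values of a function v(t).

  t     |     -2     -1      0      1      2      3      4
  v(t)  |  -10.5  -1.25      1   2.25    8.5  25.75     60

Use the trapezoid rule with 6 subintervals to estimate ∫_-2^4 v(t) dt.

Δt = 1.
T_6 = (1/2)·[(-10.5) + 2·(-1.25) + 2·1 + 2·2.25 + 2·8.5 + 2·25.75 + 60] = 61.

61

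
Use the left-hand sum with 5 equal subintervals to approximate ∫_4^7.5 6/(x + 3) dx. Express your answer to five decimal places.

2.53556

Δx = (7.5 − 4)/5 = 0.7.
Left endpoints: 4, 4.7, 5.4, 6.1, 6.8.
f(4) = 6/7, f(4.7) = 60/77, f(5.4) = 5/7, f(6.1) = 60/91, f(6.8) = 30/49.
Sum = Δx · [f(4) + f(4.7) + f(5.4) + f(6.1) + f(6.8)].
Sum ≈ 2.53556.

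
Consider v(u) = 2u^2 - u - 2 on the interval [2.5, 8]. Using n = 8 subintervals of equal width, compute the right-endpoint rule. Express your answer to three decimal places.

Δu = (8 − 2.5)/8 = 0.6875.
Right endpoints: 3.1875, 3.875, 4.5625, 5.25, 5.9375, 6.625, 7.3125, 8.
v(3.1875) = 15.1328125, v(3.875) = 24.15625, v(4.5625) = 35.0703125, v(5.25) = 47.875, v(5.9375) = 62.5703125, v(6.625) = 79.15625, v(7.3125) = 97.6328125, v(8) = 118.
Sum = Δu · [v(3.1875) + v(3.875) + v(4.5625) + ...].
Sum ≈ 329.721.

329.721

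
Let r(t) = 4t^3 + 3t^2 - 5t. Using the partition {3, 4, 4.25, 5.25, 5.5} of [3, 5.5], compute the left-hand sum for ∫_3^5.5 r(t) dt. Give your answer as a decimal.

689.8125

Subinterval widths: 1, 0.25, 1, 0.25.
Left endpoints: 3, 4, 4.25, 5.25.
r(3) = 120, r(4) = 284, r(4.25) = 340, r(5.25) = 635.25.
Sum = Σ Δt_i · r(t_i).
Sum = 689.8125.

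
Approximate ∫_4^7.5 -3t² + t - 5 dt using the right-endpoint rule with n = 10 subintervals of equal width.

Δt = (7.5 − 4)/10 = 0.35.
Right endpoints: 4.35, 4.7, 5.05, 5.4, 5.75, 6.1, 6.45, 6.8, 7.15, 7.5.
f(4.35) = -57.4175, f(4.7) = -66.57, f(5.05) = -76.4575, f(5.4) = -87.08, f(5.75) = -98.4375, f(6.1) = -110.53, f(6.45) = -123.3575, f(6.8) = -136.92, f(7.15) = -151.2175, f(7.5) = -166.25.
Sum = Δt · [f(4.35) + f(4.7) + f(5.05) + ...].
Sum = -375.983125.

-375.983125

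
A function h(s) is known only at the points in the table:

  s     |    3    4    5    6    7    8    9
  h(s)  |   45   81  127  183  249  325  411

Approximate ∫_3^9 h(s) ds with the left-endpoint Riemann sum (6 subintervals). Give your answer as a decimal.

1010

Δs = 1.
Sum = 1·[45 + 81 + 127 + 183 + 249 + 325] = 1010.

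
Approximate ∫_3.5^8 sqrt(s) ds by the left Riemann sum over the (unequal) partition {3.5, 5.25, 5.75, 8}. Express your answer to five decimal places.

9.81490

Subinterval widths: 1.75, 0.5, 2.25.
Left endpoints: 3.5, 5.25, 5.75.
f(3.5) ≈ 1.87083, f(5.25) ≈ 2.29129, f(5.75) ≈ 2.39792.
Sum = Σ Δs_i · f(s_i).
Sum ≈ 9.81490.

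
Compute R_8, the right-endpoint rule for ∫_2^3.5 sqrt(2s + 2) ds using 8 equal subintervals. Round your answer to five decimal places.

Δs = (3.5 − 2)/8 = 0.1875.
Right endpoints: 2.1875, 2.375, 2.5625, 2.75, 2.9375, 3.125, 3.3125, 3.5.
f(2.1875) ≈ 2.52488, f(2.375) ≈ 2.59808, f(2.5625) ≈ 2.66927, f(2.75) ≈ 2.73861, f(2.9375) ≈ 2.80624, f(3.125) ≈ 2.87228, f(3.3125) ≈ 2.93684, f(3.5) ≈ 3.00000.
Sum = Δs · [f(2.1875) + f(2.375) + f(2.5625) + ...].
Sum ≈ 4.15241.

4.15241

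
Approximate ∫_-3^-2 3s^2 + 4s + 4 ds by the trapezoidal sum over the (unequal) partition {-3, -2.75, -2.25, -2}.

13.078125

Subinterval widths: 0.25, 0.5, 0.25.
f(-3) = 19, f(-2.75) = 15.6875, f(-2.25) = 10.1875, f(-2) = 8.
On each subinterval the trapezoid contributes (Δs_i/2)·[f(s_{i-1}) + f(s_i)].
Sum = 13.078125.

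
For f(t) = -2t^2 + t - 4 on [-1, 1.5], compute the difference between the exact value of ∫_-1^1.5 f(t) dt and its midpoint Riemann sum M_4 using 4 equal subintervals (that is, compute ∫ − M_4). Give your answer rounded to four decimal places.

-0.1628

Exact integral: ∫_-1^1.5 f(t) dt ≈ -12.291667.
M_4 = -12.12890625.
Error ≈ -12.291667 − (-12.12890625) ≈ -0.1628.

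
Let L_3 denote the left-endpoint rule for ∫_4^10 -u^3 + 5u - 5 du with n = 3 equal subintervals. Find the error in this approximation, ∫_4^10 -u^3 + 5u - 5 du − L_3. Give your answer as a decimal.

-822

Exact integral: ∫_4^10 f(u) du = -2256.
L_3 = -1434.
Error = -2256 − (-1434) = -822.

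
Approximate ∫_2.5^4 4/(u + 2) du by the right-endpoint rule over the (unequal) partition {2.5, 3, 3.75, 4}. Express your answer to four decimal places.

Subinterval widths: 0.5, 0.75, 0.25.
Right endpoints: 3, 3.75, 4.
f(3) = 0.8, f(3.75) = 16/23, f(4) = 2/3.
Sum = Σ Δu_i · f(u_i).
Sum ≈ 1.0884.

1.0884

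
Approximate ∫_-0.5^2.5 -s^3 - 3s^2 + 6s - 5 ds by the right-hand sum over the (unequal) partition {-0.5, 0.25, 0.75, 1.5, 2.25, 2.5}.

-28.328125

Subinterval widths: 0.75, 0.5, 0.75, 0.75, 0.25.
Right endpoints: 0.25, 0.75, 1.5, 2.25, 2.5.
f(0.25) = -3.703125, f(0.75) = -2.609375, f(1.5) = -6.125, f(2.25) = -18.078125, f(2.5) = -24.375.
Sum = Σ Δs_i · f(s_i).
Sum = -28.328125.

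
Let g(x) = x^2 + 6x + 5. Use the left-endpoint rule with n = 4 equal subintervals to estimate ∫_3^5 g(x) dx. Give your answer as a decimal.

Δx = (5 − 3)/4 = 0.5.
Left endpoints: 3, 3.5, 4, 4.5.
g(3) = 32, g(3.5) = 38.25, g(4) = 45, g(4.5) = 52.25.
Sum = Δx · [g(3) + g(3.5) + g(4) + g(4.5)].
Sum = 83.75.

83.75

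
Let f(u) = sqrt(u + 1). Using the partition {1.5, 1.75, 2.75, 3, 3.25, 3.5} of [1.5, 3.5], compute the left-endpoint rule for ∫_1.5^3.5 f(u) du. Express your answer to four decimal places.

Subinterval widths: 0.25, 1, 0.25, 0.25, 0.25.
Left endpoints: 1.5, 1.75, 2.75, 3, 3.25.
f(1.5) ≈ 1.5811, f(1.75) ≈ 1.6583, f(2.75) ≈ 1.9365, f(3) ≈ 2.0000, f(3.25) ≈ 2.0616.
Sum = Σ Δu_i · f(u_i).
Sum ≈ 3.5531.

3.5531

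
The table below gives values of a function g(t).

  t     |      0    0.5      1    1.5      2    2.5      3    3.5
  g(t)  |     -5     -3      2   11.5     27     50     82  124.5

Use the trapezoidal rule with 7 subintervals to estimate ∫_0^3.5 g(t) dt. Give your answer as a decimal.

114.625

Δt = 0.5.
T_7 = (0.5/2)·[(-5) + 2·(-3) + 2·2 + 2·11.5 + 2·27 + 2·50 + 2·82 + 124.5] = 114.625.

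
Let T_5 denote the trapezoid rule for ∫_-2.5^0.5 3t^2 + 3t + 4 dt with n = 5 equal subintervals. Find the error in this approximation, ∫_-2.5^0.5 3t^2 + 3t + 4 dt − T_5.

-0.54

Exact integral: ∫_-2.5^0.5 f(t) dt = 18.75.
T_5 = 19.29.
Error = 18.75 − 19.29 = -0.54.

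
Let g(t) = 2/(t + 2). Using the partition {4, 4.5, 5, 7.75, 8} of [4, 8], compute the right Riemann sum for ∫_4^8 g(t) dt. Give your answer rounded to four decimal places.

0.9108

Subinterval widths: 0.5, 0.5, 2.75, 0.25.
Right endpoints: 4.5, 5, 7.75, 8.
g(4.5) = 4/13, g(5) = 2/7, g(7.75) = 8/39, g(8) = 0.2.
Sum = Σ Δt_i · g(t_i).
Sum ≈ 0.9108.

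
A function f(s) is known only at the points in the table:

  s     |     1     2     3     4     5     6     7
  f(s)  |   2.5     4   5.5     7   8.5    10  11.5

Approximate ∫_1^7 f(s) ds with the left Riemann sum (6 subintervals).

Δs = 1.
Sum = 1·[2.5 + 4 + 5.5 + 7 + 8.5 + 10] = 37.5.

37.5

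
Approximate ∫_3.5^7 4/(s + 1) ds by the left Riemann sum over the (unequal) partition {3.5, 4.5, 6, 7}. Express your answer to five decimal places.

2.55123

Subinterval widths: 1, 1.5, 1.
Left endpoints: 3.5, 4.5, 6.
f(3.5) = 8/9, f(4.5) = 8/11, f(6) = 4/7.
Sum = Σ Δs_i · f(s_i).
Sum ≈ 2.55123.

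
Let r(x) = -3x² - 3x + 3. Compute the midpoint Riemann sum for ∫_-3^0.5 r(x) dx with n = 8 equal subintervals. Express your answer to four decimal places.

-3.3325

Δx = (0.5 − (-3))/8 = 0.4375.
Midpoints: -2.78125, -2.34375, -1.90625, -1.46875, -1.03125, -0.59375, -0.15625, 0.28125.
r(-2.78125) = -12147/1024, r(-2.34375) = -6603/1024, r(-1.90625) = -2235/1024, r(-1.46875) = 957/1024, r(-1.03125) = 2973/1024, r(-0.59375) = 3813/1024, r(-0.15625) = 3477/1024, r(0.28125) = 1965/1024.
Sum = Δx · [r(-2.78125) + r(-2.34375) + r(-1.90625) + ...].
Sum ≈ -3.3325.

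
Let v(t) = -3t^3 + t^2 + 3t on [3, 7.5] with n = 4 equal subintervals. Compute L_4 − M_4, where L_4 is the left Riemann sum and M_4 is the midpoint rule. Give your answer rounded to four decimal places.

L_4 ≈ -1521.518555.
M_4 ≈ -2087.846191.
L_4 − M_4 ≈ 566.3276.

566.3276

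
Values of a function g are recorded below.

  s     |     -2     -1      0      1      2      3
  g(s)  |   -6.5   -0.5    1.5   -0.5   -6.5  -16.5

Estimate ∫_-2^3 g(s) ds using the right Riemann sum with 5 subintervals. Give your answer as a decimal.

-22.5

Δs = 1.
Sum = 1·[(-0.5) + 1.5 + (-0.5) + (-6.5) + (-16.5)] = -22.5.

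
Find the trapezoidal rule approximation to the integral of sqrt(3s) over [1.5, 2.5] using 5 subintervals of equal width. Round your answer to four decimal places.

2.4425

Δs = (2.5 − 1.5)/5 = 0.2.
f(1.5) ≈ 2.1213, f(1.7) ≈ 2.2583, f(1.9) ≈ 2.3875, f(2.1) ≈ 2.5100, f(2.3) ≈ 2.6268, f(2.5) ≈ 2.7386.
T_5 = (Δs/2)·[f(s_0) + 2f(s_1) + ... + 2f(s_{4}) + f(s_5)].
Sum ≈ 2.4425.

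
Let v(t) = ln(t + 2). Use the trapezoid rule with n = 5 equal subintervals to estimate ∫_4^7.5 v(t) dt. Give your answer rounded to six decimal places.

7.134210

Δt = (7.5 − 4)/5 = 0.7.
v(4) ≈ 1.791759, v(4.7) ≈ 1.902108, v(5.4) ≈ 2.001480, v(6.1) ≈ 2.091864, v(6.8) ≈ 2.174752, v(7.5) ≈ 2.251292.
T_5 = (Δt/2)·[v(t_0) + 2v(t_1) + ... + 2v(t_{4}) + v(t_5)].
Sum ≈ 7.134210.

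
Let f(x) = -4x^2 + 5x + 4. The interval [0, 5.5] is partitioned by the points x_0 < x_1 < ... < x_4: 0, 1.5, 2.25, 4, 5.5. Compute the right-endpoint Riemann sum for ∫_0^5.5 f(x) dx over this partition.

-204.25

Subinterval widths: 1.5, 0.75, 1.75, 1.5.
Right endpoints: 1.5, 2.25, 4, 5.5.
f(1.5) = 2.5, f(2.25) = -5, f(4) = -40, f(5.5) = -89.5.
Sum = Σ Δx_i · f(x_i).
Sum = -204.25.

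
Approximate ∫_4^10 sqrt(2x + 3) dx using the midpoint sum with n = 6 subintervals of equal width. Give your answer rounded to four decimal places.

24.6110

Δx = (10 − 4)/6 = 1.
Midpoints: 4.5, 5.5, 6.5, 7.5, 8.5, 9.5.
f(4.5) ≈ 3.4641, f(5.5) ≈ 3.7417, f(6.5) ≈ 4.0000, f(7.5) ≈ 4.2426, f(8.5) ≈ 4.4721, f(9.5) ≈ 4.6904.
Sum = Δx · [f(4.5) + f(5.5) + f(6.5) + ...].
Sum ≈ 24.6110.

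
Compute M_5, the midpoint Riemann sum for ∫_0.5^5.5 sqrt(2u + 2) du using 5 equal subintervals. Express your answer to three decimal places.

Δu = (5.5 − 0.5)/5 = 1.
Midpoints: 1, 2, 3, 4, 5.
f(1) ≈ 2.000, f(2) ≈ 2.449, f(3) ≈ 2.828, f(4) ≈ 3.162, f(5) ≈ 3.464.
Sum = Δu · [f(1) + f(2) + f(3) + f(4) + f(5)].
Sum ≈ 13.904.

13.904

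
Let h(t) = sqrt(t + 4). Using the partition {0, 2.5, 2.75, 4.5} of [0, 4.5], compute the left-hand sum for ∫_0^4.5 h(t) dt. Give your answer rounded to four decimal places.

Subinterval widths: 2.5, 0.25, 1.75.
Left endpoints: 0, 2.5, 2.75.
h(0) ≈ 2.0000, h(2.5) ≈ 2.5495, h(2.75) ≈ 2.5981.
Sum = Σ Δt_i · h(t_i).
Sum ≈ 10.1840.

10.1840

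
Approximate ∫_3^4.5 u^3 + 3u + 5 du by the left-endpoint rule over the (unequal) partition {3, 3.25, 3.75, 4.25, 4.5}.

92.91015625

Subinterval widths: 0.25, 0.5, 0.5, 0.25.
Left endpoints: 3, 3.25, 3.75, 4.25.
f(3) = 41, f(3.25) = 49.078125, f(3.75) = 68.984375, f(4.25) = 94.515625.
Sum = Σ Δu_i · f(u_i).
Sum = 92.91015625.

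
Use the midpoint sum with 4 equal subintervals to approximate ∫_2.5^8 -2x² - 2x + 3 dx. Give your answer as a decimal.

Δx = (8 − 2.5)/4 = 1.375.
Midpoints: 3.1875, 4.5625, 5.9375, 7.3125.
f(3.1875) = -23.6953125, f(4.5625) = -47.7578125, f(5.9375) = -79.3828125, f(7.3125) = -118.5703125.
Sum = Δx · [f(3.1875) + f(4.5625) + f(5.9375) + f(7.3125)].
Sum = -370.43359375.

-370.43359375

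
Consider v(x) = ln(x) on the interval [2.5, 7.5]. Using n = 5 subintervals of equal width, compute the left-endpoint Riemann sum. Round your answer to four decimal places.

Δx = (7.5 − 2.5)/5 = 1.
Left endpoints: 2.5, 3.5, 4.5, 5.5, 6.5.
v(2.5) ≈ 0.9163, v(3.5) ≈ 1.2528, v(4.5) ≈ 1.5041, v(5.5) ≈ 1.7047, v(6.5) ≈ 1.8718.
Sum = Δx · [v(2.5) + v(3.5) + v(4.5) + v(5.5) + v(6.5)].
Sum ≈ 7.2497.

7.2497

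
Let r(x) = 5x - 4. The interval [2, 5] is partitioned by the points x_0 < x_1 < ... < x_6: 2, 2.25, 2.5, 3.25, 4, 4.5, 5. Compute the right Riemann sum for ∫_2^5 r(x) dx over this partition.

Subinterval widths: 0.25, 0.25, 0.75, 0.75, 0.5, 0.5.
Right endpoints: 2.25, 2.5, 3.25, 4, 4.5, 5.
r(2.25) = 7.25, r(2.5) = 8.5, r(3.25) = 12.25, r(4) = 16, r(4.5) = 18.5, r(5) = 21.
Sum = Σ Δx_i · r(x_i).
Sum = 44.875.

44.875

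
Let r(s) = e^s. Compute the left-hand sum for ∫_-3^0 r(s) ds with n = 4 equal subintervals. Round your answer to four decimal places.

Δs = (0 − (-3))/4 = 0.75.
Left endpoints: -3, -2.25, -1.5, -0.75.
r(-3) ≈ 0.0498, r(-2.25) ≈ 0.1054, r(-1.5) ≈ 0.2231, r(-0.75) ≈ 0.4724.
Sum = Δs · [r(-3) + r(-2.25) + r(-1.5) + r(-0.75)].
Sum ≈ 0.6380.

0.6380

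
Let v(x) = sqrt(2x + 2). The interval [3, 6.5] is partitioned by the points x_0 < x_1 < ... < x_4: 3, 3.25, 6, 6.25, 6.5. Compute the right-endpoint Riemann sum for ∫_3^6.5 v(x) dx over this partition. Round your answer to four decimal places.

12.9386

Subinterval widths: 0.25, 2.75, 0.25, 0.25.
Right endpoints: 3.25, 6, 6.25, 6.5.
v(3.25) ≈ 2.9155, v(6) ≈ 3.7417, v(6.25) ≈ 3.8079, v(6.5) ≈ 3.8730.
Sum = Σ Δx_i · v(x_i).
Sum ≈ 12.9386.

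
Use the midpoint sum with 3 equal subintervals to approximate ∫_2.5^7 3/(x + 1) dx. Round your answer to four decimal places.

Δx = (7 − 2.5)/3 = 1.5.
Midpoints: 3.25, 4.75, 6.25.
f(3.25) = 12/17, f(4.75) = 12/23, f(6.25) = 12/29.
Sum = Δx · [f(3.25) + f(4.75) + f(6.25)].
Sum ≈ 2.4621.

2.4621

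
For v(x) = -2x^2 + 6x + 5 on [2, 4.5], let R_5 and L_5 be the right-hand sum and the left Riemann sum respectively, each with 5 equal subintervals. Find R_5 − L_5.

-8.75

R_5 = 1.25.
L_5 = 10.
R_5 − L_5 = -8.75.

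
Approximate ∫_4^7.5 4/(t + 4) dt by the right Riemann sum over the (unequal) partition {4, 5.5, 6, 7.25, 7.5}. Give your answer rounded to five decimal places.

Subinterval widths: 1.5, 0.5, 1.25, 0.25.
Right endpoints: 5.5, 6, 7.25, 7.5.
f(5.5) = 8/19, f(6) = 0.4, f(7.25) = 16/45, f(7.5) = 8/23.
Sum = Σ Δt_i · f(t_i).
Sum ≈ 1.36298.

1.36298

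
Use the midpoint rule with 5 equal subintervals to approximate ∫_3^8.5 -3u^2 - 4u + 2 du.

-700.96125

Δu = (8.5 − 3)/5 = 1.1.
Midpoints: 3.55, 4.65, 5.75, 6.85, 7.95.
f(3.55) = -50.0075, f(4.65) = -81.4675, f(5.75) = -120.1875, f(6.85) = -166.1675, f(7.95) = -219.4075.
Sum = Δu · [f(3.55) + f(4.65) + f(5.75) + f(6.85) + f(7.95)].
Sum = -700.96125.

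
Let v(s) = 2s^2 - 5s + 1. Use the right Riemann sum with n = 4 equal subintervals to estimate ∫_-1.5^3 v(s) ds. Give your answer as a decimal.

4.7109375

Δs = (3 − (-1.5))/4 = 1.125.
Right endpoints: -0.375, 0.75, 1.875, 3.
v(-0.375) = 3.15625, v(0.75) = -1.625, v(1.875) = -1.34375, v(3) = 4.
Sum = Δs · [v(-0.375) + v(0.75) + v(1.875) + v(3)].
Sum = 4.7109375.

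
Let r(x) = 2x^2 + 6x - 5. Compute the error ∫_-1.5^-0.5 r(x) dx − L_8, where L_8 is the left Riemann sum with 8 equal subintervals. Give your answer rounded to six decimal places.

0.119792

Exact integral: ∫_-1.5^-0.5 r(x) dx ≈ -8.83333333.
L_8 = -8.953125.
Error ≈ -8.83333333 − (-8.953125) ≈ 0.119792.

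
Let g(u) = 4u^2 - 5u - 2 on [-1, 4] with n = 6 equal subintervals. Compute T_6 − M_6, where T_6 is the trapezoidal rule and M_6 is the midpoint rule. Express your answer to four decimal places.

3.4722

T_6 ≈ 41.481481.
M_6 ≈ 38.009259.
T_6 − M_6 ≈ 3.4722.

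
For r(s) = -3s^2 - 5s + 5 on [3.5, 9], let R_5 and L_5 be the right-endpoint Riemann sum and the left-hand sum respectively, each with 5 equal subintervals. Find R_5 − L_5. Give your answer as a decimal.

R_5 = -962.39.
L_5 = -705.265.
R_5 − L_5 = -257.125.

-257.125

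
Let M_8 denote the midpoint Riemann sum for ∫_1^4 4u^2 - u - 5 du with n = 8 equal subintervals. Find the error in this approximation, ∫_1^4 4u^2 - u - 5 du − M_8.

Exact integral: ∫_1^4 f(u) du = 61.5.
M_8 = 61.359375.
Error = 61.5 − 61.359375 = 0.140625.

0.140625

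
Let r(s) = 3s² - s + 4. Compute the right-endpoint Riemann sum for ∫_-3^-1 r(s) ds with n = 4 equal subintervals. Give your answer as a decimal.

31.75

Δs = (-1 − (-3))/4 = 0.5.
Right endpoints: -2.5, -2, -1.5, -1.
r(-2.5) = 25.25, r(-2) = 18, r(-1.5) = 12.25, r(-1) = 8.
Sum = Δs · [r(-2.5) + r(-2) + r(-1.5) + r(-1)].
Sum = 31.75.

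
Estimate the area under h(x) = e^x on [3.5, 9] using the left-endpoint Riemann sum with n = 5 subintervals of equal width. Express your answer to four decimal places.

4429.2565

Δx = (9 − 3.5)/5 = 1.1.
Left endpoints: 3.5, 4.6, 5.7, 6.8, 7.9.
h(3.5) ≈ 33.1155, h(4.6) ≈ 99.4843, h(5.7) ≈ 298.8674, h(6.8) ≈ 897.8473, h(7.9) ≈ 2697.2823.
Sum = Δx · [h(3.5) + h(4.6) + h(5.7) + h(6.8) + h(7.9)].
Sum ≈ 4429.2565.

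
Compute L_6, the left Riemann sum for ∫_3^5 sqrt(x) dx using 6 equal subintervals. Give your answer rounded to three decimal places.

3.905

Δx = (5 − 3)/6 = 1/3.
Left endpoints: 3, 10/3, 11/3, 4, 13/3, 14/3.
f(3) ≈ 1.732, f(10/3) ≈ 1.826, f(11/3) ≈ 1.915, f(4) ≈ 2.000, f(13/3) ≈ 2.082, f(14/3) ≈ 2.160.
Sum = Δx · [f(3) + f(10/3) + f(11/3) + ...].
Sum ≈ 3.905.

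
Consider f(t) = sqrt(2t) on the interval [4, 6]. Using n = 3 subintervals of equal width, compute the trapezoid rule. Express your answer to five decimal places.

Δt = (6 − 4)/3 = 2/3.
f(4) ≈ 2.82843, f(14/3) ≈ 3.05505, f(16/3) ≈ 3.26599, f(6) ≈ 3.46410.
T_3 = (Δt/2)·[f(t_0) + 2f(t_1) + 2f(t_2) + f(t_3)].
Sum ≈ 6.31153.

6.31153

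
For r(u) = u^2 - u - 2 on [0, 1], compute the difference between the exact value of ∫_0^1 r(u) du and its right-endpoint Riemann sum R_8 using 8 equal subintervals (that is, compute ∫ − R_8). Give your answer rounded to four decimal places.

Exact integral: ∫_0^1 r(u) du ≈ -2.166667.
R_8 = -2.1640625.
Error ≈ -2.166667 − (-2.1640625) ≈ -0.0026.

-0.0026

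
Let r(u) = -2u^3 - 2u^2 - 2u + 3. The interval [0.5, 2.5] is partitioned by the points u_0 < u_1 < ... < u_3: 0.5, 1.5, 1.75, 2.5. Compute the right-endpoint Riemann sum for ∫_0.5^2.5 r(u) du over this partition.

-49.8984375

Subinterval widths: 1, 0.25, 0.75.
Right endpoints: 1.5, 1.75, 2.5.
r(1.5) = -11.25, r(1.75) = -17.34375, r(2.5) = -45.75.
Sum = Σ Δu_i · r(u_i).
Sum = -49.8984375.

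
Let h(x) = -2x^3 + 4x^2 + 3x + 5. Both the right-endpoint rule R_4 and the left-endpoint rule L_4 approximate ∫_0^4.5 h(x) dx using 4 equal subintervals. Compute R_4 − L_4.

-98.71875

R_4 ≈ -89.033203.
L_4 ≈ 9.685547.
R_4 − L_4 = -98.71875.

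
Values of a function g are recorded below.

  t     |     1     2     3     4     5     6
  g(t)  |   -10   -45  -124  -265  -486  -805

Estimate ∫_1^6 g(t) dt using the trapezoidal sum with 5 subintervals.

-1327.5

Δt = 1.
T_5 = (1/2)·[(-10) + 2·(-45) + 2·(-124) + 2·(-265) + 2·(-486) + (-805)] = -1327.5.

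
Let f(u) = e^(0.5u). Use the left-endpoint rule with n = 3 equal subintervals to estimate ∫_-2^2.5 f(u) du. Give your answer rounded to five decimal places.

Δu = (2.5 − (-2))/3 = 1.5.
Left endpoints: -2, -0.5, 1.
f(-2) ≈ 0.36788, f(-0.5) ≈ 0.77880, f(1) ≈ 1.64872.
Sum = Δu · [f(-2) + f(-0.5) + f(1)].
Sum ≈ 4.19310.

4.19310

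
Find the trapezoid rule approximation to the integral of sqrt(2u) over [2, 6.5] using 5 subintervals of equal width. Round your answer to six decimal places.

12.942438

Δu = (6.5 − 2)/5 = 0.9.
f(2) ≈ 2.000000, f(2.9) ≈ 2.408319, f(3.8) ≈ 2.756810, f(4.7) ≈ 3.065942, f(5.6) ≈ 3.346640, f(6.5) ≈ 3.605551.
T_5 = (Δu/2)·[f(u_0) + 2f(u_1) + ... + 2f(u_{4}) + f(u_5)].
Sum ≈ 12.942438.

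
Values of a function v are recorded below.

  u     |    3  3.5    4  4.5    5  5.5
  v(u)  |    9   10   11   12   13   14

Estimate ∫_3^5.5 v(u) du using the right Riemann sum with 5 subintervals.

Δu = 0.5.
Sum = 0.5·[10 + 11 + 12 + 13 + 14] = 30.

30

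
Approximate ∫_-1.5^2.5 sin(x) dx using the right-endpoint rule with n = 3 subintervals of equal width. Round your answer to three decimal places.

1.803

Δx = (2.5 − (-1.5))/3 = 4/3.
Right endpoints: -1/6, 7/6, 2.5.
f(-1/6) ≈ -0.166, f(7/6) ≈ 0.919, f(2.5) ≈ 0.598.
Sum = Δx · [f(-1/6) + f(7/6) + f(2.5)].
Sum ≈ 1.803.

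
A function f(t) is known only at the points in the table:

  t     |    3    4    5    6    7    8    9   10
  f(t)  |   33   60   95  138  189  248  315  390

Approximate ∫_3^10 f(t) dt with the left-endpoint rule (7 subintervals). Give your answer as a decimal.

1078

Δt = 1.
Sum = 1·[33 + 60 + 95 + 138 + 189 + 248 + 315] = 1078.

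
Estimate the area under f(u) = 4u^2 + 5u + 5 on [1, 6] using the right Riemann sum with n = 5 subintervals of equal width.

485

Δu = (6 − 1)/5 = 1.
Right endpoints: 2, 3, 4, 5, 6.
f(2) = 31, f(3) = 56, f(4) = 89, f(5) = 130, f(6) = 179.
Sum = Δu · [f(2) + f(3) + f(4) + f(5) + f(6)].
Sum = 485.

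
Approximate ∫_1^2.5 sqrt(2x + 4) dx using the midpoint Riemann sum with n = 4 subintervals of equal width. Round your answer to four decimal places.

4.1015

Δx = (2.5 − 1)/4 = 0.375.
Midpoints: 1.1875, 1.5625, 1.9375, 2.3125.
f(1.1875) ≈ 2.5249, f(1.5625) ≈ 2.6693, f(1.9375) ≈ 2.8062, f(2.3125) ≈ 2.9368.
Sum = Δx · [f(1.1875) + f(1.5625) + f(1.9375) + f(2.3125)].
Sum ≈ 4.1015.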